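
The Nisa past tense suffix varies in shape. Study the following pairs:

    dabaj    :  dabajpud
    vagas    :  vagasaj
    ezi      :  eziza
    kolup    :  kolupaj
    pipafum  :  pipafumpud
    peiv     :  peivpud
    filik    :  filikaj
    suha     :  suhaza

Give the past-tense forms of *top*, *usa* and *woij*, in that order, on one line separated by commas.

topaj, usaza, woijpud

The alternation tracks the final sound of the stem — -aj when the stem ends in a voiceless consonant (*vagas*, *kolup*, *filik*); -pud when the stem ends in a voiced consonant (*dabaj*, *pipafum*, *peiv*); -za when the stem ends in a vowel (*ezi*, *suha*).
*top* — final sound /p/ (a voiceless consonant) → -aj → *topaj*.
Since the final sound of *usa* is /a/ (a vowel), it takes -za, giving *usaza*.
Since the final sound of *woij* is /j/ (a voiced consonant), it takes -pud, giving *woijpud*.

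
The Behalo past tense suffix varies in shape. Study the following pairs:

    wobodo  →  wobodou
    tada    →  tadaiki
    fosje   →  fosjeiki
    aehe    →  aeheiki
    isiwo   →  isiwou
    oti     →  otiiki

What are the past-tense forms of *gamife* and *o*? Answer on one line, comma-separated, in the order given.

The pattern is rounding harmony: -u when the last vowel of the stem is a rounded vowel (*wobodo*, *isiwo*); -iki when the last vowel of the stem is an unrounded vowel (*tada*, *fosje*, *aehe*, *oti*).
*gamife* — last vowel /e/ (an unrounded vowel) → -iki → *gamifeiki*.
*o* — last vowel /o/ (a rounded vowel) → -u → *ou*.

gamifeiki, ou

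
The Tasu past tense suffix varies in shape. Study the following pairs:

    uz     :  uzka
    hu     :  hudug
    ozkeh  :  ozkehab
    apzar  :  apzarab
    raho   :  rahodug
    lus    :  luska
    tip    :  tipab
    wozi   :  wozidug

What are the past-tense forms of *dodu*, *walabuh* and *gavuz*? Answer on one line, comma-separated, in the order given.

The pattern is sibilance of the final sound: -ka when the stem ends in a sibilant (*uz*, *lus*); -ab when the stem ends in a non-sibilant consonant (*ozkeh*, *apzar*, *tip*); -dug when the stem ends in a vowel (*hu*, *raho*, *wozi*).
The final sound of *dodu* is /u/, which is a vowel, so the suffix is -dug, giving *dodudug*.
Since the final sound of *walabuh* is /h/ (a non-sibilant consonant), it takes -ab, giving *walabuhab*.
*gavuz* — final sound /z/ (a sibilant) → -ka → *gavuzka*.

dodudug, walabuhab, gavuzka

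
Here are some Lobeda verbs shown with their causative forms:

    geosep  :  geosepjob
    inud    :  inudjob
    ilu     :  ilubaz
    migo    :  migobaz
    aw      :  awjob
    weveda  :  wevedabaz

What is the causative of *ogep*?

ogepjob

The alternation tracks the final sound of the stem — -job when the stem ends in a consonant (*geosep*, *inud*, *aw*); -baz when the stem ends in a vowel (*ilu*, *migo*, *weveda*).
*ogep* — final sound /p/ (a consonant) → -job → *ogepjob*.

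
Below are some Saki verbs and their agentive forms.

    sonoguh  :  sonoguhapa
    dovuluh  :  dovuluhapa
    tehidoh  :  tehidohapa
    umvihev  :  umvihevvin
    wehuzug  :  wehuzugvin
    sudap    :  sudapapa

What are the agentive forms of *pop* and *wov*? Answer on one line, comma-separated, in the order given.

The alternation tracks the final consonant of the stem — -apa when the stem ends in a voiceless consonant (*sonoguh*, *dovuluh*, *tehidoh*, *sudap*); -vin when the stem ends in a voiced consonant (*umvihev*, *wehuzug*).
The final consonant of *pop* is /p/, which is voiceless, so the suffix is -apa, giving *popapa*.
*wov*: final consonant = /v/, voiced → -vin → *wovvin*.

popapa, wovvin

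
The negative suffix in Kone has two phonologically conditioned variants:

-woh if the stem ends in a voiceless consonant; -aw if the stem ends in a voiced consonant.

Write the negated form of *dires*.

direswoh

*dires* — final consonant /s/ (voiceless) → -woh → *direswoh*.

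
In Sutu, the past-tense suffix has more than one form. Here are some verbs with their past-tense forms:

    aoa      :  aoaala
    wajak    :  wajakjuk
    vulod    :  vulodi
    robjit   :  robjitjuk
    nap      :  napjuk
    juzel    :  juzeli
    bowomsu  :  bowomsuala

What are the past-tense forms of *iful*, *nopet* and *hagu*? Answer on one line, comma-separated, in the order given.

The pattern is voicing of the final sound: -juk when the stem ends in a voiceless consonant (*wajak*, *robjit*, *nap*); -i when the stem ends in a voiced consonant (*vulod*, *juzel*); -ala when the stem ends in a vowel (*aoa*, *bowomsu*).
*iful* — final sound /l/ (a voiced consonant) → -i → *ifuli*.
*nopet* — final sound /t/ (a voiceless consonant) → -juk → *nopetjuk*.
*hagu*: final sound = /u/, a vowel → -ala → *haguala*.

ifuli, nopetjuk, haguala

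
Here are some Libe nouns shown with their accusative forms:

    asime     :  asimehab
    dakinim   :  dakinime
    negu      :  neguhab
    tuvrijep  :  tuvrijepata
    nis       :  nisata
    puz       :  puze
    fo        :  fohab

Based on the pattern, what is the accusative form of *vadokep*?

vadokepata

The pattern is voicing of the final sound: -ata when the stem ends in a voiceless consonant (*tuvrijep*, *nis*); -e when the stem ends in a voiced consonant (*dakinim*, *puz*); -hab when the stem ends in a vowel (*asime*, *negu*, *fo*).
*vadokep* — final sound /p/ (a voiceless consonant) → -ata → *vadokepata*.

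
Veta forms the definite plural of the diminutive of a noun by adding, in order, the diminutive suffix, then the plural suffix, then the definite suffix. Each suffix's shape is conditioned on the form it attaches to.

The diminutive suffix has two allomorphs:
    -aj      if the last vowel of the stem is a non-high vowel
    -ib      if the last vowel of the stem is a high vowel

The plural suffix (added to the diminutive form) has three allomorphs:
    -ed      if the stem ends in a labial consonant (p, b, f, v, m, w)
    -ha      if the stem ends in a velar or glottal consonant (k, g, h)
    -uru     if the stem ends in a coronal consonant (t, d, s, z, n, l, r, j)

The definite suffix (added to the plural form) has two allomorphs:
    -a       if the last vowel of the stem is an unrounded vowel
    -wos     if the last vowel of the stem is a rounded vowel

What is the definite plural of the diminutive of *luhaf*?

*luhaf*: last vowel = /a/, a non-high vowel → -aj → *luhafaj*.
The diminutive form *luhafaj*: final consonant = /j/, coronal → -uru → *luhafajuru*.
The plural form *luhafajuru*: last vowel = /u/, a rounded vowel → -wos → *luhafajuruwos*.

luhafajuruwos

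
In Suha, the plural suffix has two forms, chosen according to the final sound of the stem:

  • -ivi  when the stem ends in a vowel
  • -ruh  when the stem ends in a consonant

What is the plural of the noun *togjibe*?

togjibeivi

*togjibe* — final sound /e/ (a vowel) → -ivi → *togjibeivi*.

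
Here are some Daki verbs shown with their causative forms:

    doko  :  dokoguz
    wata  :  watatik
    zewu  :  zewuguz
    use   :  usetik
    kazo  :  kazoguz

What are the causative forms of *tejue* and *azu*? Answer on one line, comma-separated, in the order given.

The suffix is conditioned by the last vowel: -guz when the last vowel of the stem is a rounded vowel (*doko*, *zewu*, *kazo*); -tik when the last vowel of the stem is an unrounded vowel (*wata*, *use*).
*tejue* — last vowel /e/ (an unrounded vowel) → -tik → *tejuetik*.
The last vowel of *azu* is /u/, which is a rounded vowel, so the suffix is -guz, giving *azuguz*.

tejuetik, azuguz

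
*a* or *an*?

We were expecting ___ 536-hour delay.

The indefinite article is chosen by the initial *sound* of the following word, not its spelling.
The number *536* is spoken "five hundred …", beginning with /faɪv/ — a consonant sound.
So the article is *a*: We were expecting a 536-hour delay.

a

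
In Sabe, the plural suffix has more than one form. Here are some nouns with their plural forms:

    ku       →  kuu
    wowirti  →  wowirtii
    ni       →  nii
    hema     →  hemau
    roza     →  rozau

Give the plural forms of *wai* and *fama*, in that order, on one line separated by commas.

Looking at the last vowel of each stem: -i when the last vowel of the stem is a front vowel (*wowirti*, *ni*); -u when the last vowel of the stem is a back vowel (*ku*, *hema*, *roza*).
*wai*: last vowel = /i/, a front vowel → -i → *waii*.
*fama* — last vowel /a/ (a back vowel) → -u → *famau*.

waii, famau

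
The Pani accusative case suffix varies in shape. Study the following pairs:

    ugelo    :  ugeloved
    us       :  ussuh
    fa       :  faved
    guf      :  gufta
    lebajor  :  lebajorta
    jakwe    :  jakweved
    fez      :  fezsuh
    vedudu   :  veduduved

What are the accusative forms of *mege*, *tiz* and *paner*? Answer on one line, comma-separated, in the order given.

The pattern is sibilance of the final sound: -suh when the stem ends in a sibilant (*us*, *fez*); -ta when the stem ends in a non-sibilant consonant (*guf*, *lebajor*); -ved when the stem ends in a vowel (*ugelo*, *fa*, *jakwe*, *vedudu*).
The final sound of *mege* is /e/, which is a vowel, so the suffix is -ved, giving *megeved*.
Since the final sound of *tiz* is /z/ (a sibilant), it takes -suh, giving *tizsuh*.
*paner* — final sound /r/ (a non-sibilant consonant) → -ta → *panerta*.

megeved, tizsuh, panerta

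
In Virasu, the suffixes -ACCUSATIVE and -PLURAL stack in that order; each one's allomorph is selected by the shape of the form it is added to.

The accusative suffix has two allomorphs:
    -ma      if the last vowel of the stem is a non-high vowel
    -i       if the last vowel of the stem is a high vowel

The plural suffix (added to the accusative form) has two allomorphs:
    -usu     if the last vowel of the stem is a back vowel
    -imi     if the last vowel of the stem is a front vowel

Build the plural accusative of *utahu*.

*utahu*: last vowel = /u/, a high vowel → -i → *utahui*.
The accusative form *utahui* — last vowel /i/ (a front vowel) → -imi → *utahuiimi*.

utahuiimi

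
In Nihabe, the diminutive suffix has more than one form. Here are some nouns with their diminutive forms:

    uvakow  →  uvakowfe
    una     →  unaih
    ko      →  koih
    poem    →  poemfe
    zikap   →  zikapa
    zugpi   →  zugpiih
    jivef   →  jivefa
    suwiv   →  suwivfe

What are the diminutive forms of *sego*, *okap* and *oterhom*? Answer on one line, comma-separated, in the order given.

The pattern is voicing of the final sound: -a when the stem ends in a voiceless consonant (*zikap*, *jivef*); -fe when the stem ends in a voiced consonant (*uvakow*, *poem*, *suwiv*); -ih when the stem ends in a vowel (*una*, *ko*, *zugpi*).
*sego* — final sound /o/ (a vowel) → -ih → *segoih*.
The final sound of *okap* is /p/, which is a voiceless consonant, so the suffix is -a, giving *okapa*.
Since the final sound of *oterhom* is /m/ (a voiced consonant), it takes -fe, giving *oterhomfe*.

segoih, okapa, oterhomfe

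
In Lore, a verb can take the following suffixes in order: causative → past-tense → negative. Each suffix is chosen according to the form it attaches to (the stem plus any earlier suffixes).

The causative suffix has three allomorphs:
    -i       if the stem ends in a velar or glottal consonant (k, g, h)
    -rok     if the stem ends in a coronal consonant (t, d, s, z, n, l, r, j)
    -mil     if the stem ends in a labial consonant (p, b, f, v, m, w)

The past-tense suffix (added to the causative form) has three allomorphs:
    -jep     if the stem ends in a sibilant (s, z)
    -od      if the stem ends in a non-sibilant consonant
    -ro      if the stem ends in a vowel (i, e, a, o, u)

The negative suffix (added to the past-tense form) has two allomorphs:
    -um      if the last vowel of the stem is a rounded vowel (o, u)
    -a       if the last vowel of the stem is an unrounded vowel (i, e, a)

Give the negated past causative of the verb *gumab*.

gumabmilodum

*gumab*: final consonant = /b/, labial → -mil → *gumabmil*.
The causative form *gumabmil* — final sound /l/ (a non-sibilant consonant) → -od → *gumabmilod*.
The past-tense form *gumabmilod*: last vowel = /o/, a rounded vowel → -um → *gumabmilodum*.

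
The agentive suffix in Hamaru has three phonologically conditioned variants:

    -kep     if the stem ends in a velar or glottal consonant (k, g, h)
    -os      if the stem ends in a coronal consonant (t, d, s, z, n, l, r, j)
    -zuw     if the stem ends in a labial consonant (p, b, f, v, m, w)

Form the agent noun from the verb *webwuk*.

webwukkep

The final consonant of *webwuk* is /k/, which is velar/glottal, so the suffix is -kep, giving *webwukkep*.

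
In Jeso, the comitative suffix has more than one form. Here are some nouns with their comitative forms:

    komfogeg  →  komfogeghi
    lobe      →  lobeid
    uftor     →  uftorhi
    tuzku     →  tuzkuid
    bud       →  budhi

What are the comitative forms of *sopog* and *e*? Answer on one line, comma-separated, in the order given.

The suffix is conditioned by the final sound: -hi when the stem ends in a consonant (*komfogeg*, *uftor*, *bud*); -id when the stem ends in a vowel (*lobe*, *tuzku*).
Since the final sound of *sopog* is /g/ (a consonant), it takes -hi, giving *sopoghi*.
The final sound of *e* is /e/, which is a vowel, so the suffix is -id, giving *eid*.

sopoghi, eid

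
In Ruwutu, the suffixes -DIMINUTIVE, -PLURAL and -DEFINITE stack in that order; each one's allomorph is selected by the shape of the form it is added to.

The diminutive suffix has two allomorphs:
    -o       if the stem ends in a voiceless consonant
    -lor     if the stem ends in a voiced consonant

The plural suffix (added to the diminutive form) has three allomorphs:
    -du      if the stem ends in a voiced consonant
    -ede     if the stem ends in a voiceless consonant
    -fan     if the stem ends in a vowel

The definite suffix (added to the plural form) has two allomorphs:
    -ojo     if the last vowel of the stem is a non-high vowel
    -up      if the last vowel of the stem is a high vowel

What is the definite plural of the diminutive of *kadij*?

The final consonant of *kadij* is /j/, which is voiced, so the diminutive suffix is -lor, giving *kadijlor*.
The final sound of the diminutive form *kadijlor* is /r/, which is a voiced consonant, so the plural suffix is -du, giving *kadijlordu*.
The last vowel of the plural form *kadijlordu* is /u/, which is a high vowel, so the definite suffix is -up, giving *kadijlorduup*.

kadijlorduup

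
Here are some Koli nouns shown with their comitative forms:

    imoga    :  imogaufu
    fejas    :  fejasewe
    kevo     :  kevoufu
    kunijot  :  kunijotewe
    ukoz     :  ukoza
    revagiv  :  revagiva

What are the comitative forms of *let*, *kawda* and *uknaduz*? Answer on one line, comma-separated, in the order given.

letewe, kawdaufu, uknaduza

The pattern is voicing of the final sound: -ewe when the stem ends in a voiceless consonant (*fejas*, *kunijot*); -a when the stem ends in a voiced consonant (*ukoz*, *revagiv*); -ufu when the stem ends in a vowel (*imoga*, *kevo*).
The final sound of *let* is /t/, which is a voiceless consonant, so the suffix is -ewe, giving *letewe*.
*kawda* — final sound /a/ (a vowel) → -ufu → *kawdaufu*.
Since the final sound of *uknaduz* is /z/ (a voiced consonant), it takes -a, giving *uknaduza*.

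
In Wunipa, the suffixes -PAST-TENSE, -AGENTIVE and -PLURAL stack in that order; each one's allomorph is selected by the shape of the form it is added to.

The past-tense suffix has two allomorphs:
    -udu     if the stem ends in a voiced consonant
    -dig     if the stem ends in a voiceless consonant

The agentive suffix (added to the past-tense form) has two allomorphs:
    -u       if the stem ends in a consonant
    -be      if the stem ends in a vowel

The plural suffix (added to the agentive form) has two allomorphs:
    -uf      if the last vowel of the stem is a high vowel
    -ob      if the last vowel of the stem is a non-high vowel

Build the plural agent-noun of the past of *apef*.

Since the final consonant of *apef* is /f/ (voiceless), it takes -dig, giving *apefdig*.
The past-tense form *apefdig* — final sound /g/ (a consonant) → -u → *apefdigu*.
The agentive form *apefdigu*: last vowel = /u/, a high vowel → -uf → *apefdiguuf*.

apefdiguuf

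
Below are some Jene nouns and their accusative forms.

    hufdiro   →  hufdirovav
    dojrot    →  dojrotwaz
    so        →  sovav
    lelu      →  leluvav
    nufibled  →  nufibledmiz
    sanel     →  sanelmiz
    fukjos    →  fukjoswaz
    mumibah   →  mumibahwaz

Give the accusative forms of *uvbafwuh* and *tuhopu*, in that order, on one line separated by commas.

uvbafwuhwaz, tuhopuvav

The pattern is voicing of the final sound: -waz when the stem ends in a voiceless consonant (*dojrot*, *fukjos*, *mumibah*); -miz when the stem ends in a voiced consonant (*nufibled*, *sanel*); -vav when the stem ends in a vowel (*hufdiro*, *so*, *lelu*).
The final sound of *uvbafwuh* is /h/, which is a voiceless consonant, so the suffix is -waz, giving *uvbafwuhwaz*.
*tuhopu* — final sound /u/ (a vowel) → -vav → *tuhopuvav*.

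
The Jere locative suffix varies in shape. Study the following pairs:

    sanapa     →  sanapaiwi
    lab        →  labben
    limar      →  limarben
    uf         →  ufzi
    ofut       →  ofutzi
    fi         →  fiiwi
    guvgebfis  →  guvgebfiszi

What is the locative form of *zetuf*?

The pattern is voicing of the final sound: -zi when the stem ends in a voiceless consonant (*uf*, *ofut*, *guvgebfis*); -ben when the stem ends in a voiced consonant (*lab*, *limar*); -iwi when the stem ends in a vowel (*sanapa*, *fi*).
*zetuf* — final sound /f/ (a voiceless consonant) → -zi → *zetufzi*.

zetufzi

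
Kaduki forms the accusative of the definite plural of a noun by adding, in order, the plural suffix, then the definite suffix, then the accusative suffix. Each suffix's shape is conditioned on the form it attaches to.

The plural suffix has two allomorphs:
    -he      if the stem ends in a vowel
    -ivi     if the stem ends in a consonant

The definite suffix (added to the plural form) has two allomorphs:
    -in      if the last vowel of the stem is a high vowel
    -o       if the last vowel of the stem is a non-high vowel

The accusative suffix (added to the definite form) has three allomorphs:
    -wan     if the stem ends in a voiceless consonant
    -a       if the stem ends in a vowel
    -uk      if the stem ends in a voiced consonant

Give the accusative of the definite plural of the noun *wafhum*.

Since the final sound of *wafhum* is /m/ (a consonant), it takes -ivi, giving *wafhumivi*.
The plural form *wafhumivi* — last vowel /i/ (a high vowel) → -in → *wafhumiviin*.
Since the final sound of the definite form *wafhumiviin* is /n/ (a voiced consonant), it takes -uk, giving *wafhumiviinuk*.

wafhumiviinuk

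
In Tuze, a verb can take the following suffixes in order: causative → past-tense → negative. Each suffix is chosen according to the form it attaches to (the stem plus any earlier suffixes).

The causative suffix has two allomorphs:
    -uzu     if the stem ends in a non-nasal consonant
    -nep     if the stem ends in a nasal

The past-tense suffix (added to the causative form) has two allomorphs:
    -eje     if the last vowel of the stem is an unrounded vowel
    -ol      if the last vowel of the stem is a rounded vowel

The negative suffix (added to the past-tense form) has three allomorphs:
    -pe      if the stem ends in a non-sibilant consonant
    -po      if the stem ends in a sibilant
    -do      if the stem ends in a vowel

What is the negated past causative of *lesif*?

*lesif* — final consonant /f/ (non-nasal) → -uzu → *lesifuzu*.
The causative form *lesifuzu* — last vowel /u/ (a rounded vowel) → -ol → *lesifuzuol*.
Since the final sound of the past-tense form *lesifuzuol* is /l/ (a non-sibilant consonant), it takes -pe, giving *lesifuzuolpe*.

lesifuzuolpe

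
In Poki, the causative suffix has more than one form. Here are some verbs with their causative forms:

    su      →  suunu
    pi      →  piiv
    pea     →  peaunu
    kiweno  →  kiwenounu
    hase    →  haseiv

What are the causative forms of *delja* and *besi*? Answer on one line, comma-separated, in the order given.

The suffix is conditioned by the last vowel: -iv when the last vowel of the stem is a front vowel (*pi*, *hase*); -unu when the last vowel of the stem is a back vowel (*su*, *pea*, *kiweno*).
The last vowel of *delja* is /a/, which is a back vowel, so the suffix is -unu, giving *deljaunu*.
*besi*: last vowel = /i/, a front vowel → -iv → *besiiv*.

deljaunu, besiiv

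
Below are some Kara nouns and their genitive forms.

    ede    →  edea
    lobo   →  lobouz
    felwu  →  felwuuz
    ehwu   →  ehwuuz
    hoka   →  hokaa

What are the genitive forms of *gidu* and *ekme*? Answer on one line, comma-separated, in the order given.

The alternation tracks the last vowel of the stem — -uz when the last vowel of the stem is a rounded vowel (*lobo*, *felwu*, *ehwu*); -a when the last vowel of the stem is an unrounded vowel (*ede*, *hoka*).
Since the last vowel of *gidu* is /u/ (a rounded vowel), it takes -uz, giving *giduuz*.
Since the last vowel of *ekme* is /e/ (an unrounded vowel), it takes -a, giving *ekmea*.

giduuz, ekmea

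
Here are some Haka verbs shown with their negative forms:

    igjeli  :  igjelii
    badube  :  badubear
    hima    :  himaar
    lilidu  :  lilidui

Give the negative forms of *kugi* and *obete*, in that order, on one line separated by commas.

The alternation tracks the last vowel of the stem — -i when the last vowel of the stem is a high vowel (*igjeli*, *lilidu*); -ar when the last vowel of the stem is a non-high vowel (*badube*, *hima*).
*kugi*: last vowel = /i/, a high vowel → -i → *kugii*.
The last vowel of *obete* is /e/, which is a non-high vowel, so the suffix is -ar, giving *obetear*.

kugii, obetear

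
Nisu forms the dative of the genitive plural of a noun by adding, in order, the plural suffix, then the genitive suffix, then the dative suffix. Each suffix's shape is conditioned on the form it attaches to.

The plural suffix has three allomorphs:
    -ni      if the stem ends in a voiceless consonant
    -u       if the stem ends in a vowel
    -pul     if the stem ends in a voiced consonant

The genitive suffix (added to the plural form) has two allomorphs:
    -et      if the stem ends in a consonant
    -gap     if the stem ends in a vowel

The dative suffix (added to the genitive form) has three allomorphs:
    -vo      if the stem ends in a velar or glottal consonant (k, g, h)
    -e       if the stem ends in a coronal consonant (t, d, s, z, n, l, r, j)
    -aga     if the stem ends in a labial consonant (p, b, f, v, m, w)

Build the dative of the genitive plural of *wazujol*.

*wazujol* — final sound /l/ (a voiced consonant) → -pul → *wazujolpul*.
The plural form *wazujolpul*: final sound = /l/, a consonant → -et → *wazujolpulet*.
The genitive form *wazujolpulet*: final consonant = /t/, coronal → -e → *wazujolpulete*.

wazujolpulete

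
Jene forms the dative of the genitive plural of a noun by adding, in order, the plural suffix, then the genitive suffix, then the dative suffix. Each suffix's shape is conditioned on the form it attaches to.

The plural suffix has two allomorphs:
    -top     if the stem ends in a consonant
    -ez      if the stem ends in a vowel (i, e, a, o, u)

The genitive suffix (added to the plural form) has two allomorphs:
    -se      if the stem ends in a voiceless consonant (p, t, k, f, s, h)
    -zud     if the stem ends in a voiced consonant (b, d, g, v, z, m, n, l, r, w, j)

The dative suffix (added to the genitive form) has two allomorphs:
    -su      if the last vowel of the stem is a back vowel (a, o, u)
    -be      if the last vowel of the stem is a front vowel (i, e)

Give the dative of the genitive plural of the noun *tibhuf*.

tibhuftopsebe

*tibhuf* — final sound /f/ (a consonant) → -top → *tibhuftop*.
Since the final consonant of the plural form *tibhuftop* is /p/ (voiceless), it takes -se, giving *tibhuftopse*.
Since the last vowel of the genitive form *tibhuftopse* is /e/ (a front vowel), it takes -be, giving *tibhuftopsebe*.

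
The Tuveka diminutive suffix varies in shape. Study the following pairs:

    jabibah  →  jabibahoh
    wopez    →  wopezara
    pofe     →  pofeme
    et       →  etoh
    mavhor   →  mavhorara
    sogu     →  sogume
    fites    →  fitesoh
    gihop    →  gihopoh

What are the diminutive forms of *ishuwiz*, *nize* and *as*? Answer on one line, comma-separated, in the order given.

The suffix is conditioned by the final sound: -oh when the stem ends in a voiceless consonant (*jabibah*, *et*, *fites*, *gihop*); -ara when the stem ends in a voiced consonant (*wopez*, *mavhor*); -me when the stem ends in a vowel (*pofe*, *sogu*).
Since the final sound of *ishuwiz* is /z/ (a voiced consonant), it takes -ara, giving *ishuwizara*.
The final sound of *nize* is /e/, which is a vowel, so the suffix is -me, giving *nizeme*.
The final sound of *as* is /s/, which is a voiceless consonant, so the suffix is -oh, giving *asoh*.

ishuwizara, nizeme, asoh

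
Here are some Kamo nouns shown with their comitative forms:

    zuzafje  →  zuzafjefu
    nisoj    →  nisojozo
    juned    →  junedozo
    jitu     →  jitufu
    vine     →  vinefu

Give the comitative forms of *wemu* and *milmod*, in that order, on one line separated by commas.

The suffix is conditioned by the final sound: -ozo when the stem ends in a consonant (*nisoj*, *juned*); -fu when the stem ends in a vowel (*zuzafje*, *jitu*, *vine*).
*wemu* — final sound /u/ (a vowel) → -fu → *wemufu*.
*milmod* — final sound /d/ (a consonant) → -ozo → *milmodozo*.

wemufu, milmodozo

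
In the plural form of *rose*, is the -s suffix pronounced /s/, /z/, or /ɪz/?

/ɪz/

The stem *rose* ends in a sibilant (/s, z, ʃ, ʒ, tʃ, dʒ/).
The plural suffix surfaces as /ɪz/ after sibilants, /s/ after other voiceless consonants, and /z/ after other voiced sounds.
So the plural -s on *rose* is pronounced /ɪz/.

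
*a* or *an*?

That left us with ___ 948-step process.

a

The indefinite article is chosen by the initial *sound* of the following word, not its spelling.
The number *948* is spoken "nine hundred …", beginning with /naɪn/ — a consonant sound.
So the article is *a*: That left us with a 948-step process.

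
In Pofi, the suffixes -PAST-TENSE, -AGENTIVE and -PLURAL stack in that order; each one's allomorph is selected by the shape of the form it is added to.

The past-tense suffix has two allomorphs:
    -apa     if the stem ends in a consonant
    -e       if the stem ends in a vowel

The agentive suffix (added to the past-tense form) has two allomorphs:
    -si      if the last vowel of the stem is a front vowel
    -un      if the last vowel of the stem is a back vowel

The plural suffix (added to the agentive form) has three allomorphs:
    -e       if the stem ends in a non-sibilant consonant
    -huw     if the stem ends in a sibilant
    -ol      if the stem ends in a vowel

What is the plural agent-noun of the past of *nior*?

Since the final sound of *nior* is /r/ (a consonant), it takes -apa, giving *niorapa*.
The last vowel of the past-tense form *niorapa* is /a/, which is a back vowel, so the agentive suffix is -un, giving *niorapaun*.
The final sound of the agentive form *niorapaun* is /n/, which is a non-sibilant consonant, so the plural suffix is -e, giving *niorapaune*.

niorapaune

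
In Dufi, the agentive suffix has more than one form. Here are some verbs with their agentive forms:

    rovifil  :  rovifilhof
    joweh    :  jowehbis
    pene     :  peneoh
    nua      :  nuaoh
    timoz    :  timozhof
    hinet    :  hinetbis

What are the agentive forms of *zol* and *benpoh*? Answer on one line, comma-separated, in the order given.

zolhof, benpohbis

The pattern is voicing of the final sound: -bis when the stem ends in a voiceless consonant (*joweh*, *hinet*); -hof when the stem ends in a voiced consonant (*rovifil*, *timoz*); -oh when the stem ends in a vowel (*pene*, *nua*).
Since the final sound of *zol* is /l/ (a voiced consonant), it takes -hof, giving *zolhof*.
Since the final sound of *benpoh* is /h/ (a voiceless consonant), it takes -bis, giving *benpohbis*.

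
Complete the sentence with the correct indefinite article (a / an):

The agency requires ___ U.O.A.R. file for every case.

a

The indefinite article is chosen by the initial *sound* of the following word, not its spelling.
The initialism *U.O.A.R.* is read letter by letter; the first letter, U, is pronounced /juː/, which begins with a consonant sound.
So the article is *a*: The agency requires a U.O.A.R. file for every case.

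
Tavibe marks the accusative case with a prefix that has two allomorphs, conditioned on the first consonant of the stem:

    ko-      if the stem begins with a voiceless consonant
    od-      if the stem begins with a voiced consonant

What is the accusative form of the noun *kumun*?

kokumun

Since the first consonant of *kumun* is /k/ (voiceless), it takes ko-, giving *kokumun*.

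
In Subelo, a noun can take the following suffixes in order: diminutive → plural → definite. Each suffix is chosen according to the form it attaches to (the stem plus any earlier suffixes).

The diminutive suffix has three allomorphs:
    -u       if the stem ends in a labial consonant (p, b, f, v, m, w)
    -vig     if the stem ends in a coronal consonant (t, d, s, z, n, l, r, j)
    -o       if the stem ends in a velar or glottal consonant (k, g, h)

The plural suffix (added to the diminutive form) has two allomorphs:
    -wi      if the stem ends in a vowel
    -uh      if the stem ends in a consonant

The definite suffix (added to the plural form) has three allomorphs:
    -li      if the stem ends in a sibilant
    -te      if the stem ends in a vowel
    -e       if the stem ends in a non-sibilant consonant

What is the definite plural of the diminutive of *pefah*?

Since the final consonant of *pefah* is /h/ (velar/glottal), it takes -o, giving *pefaho*.
The diminutive form *pefaho* — final sound /o/ (a vowel) → -wi → *pefahowi*.
The plural form *pefahowi*: final sound = /i/, a vowel → -te → *pefahowite*.

pefahowite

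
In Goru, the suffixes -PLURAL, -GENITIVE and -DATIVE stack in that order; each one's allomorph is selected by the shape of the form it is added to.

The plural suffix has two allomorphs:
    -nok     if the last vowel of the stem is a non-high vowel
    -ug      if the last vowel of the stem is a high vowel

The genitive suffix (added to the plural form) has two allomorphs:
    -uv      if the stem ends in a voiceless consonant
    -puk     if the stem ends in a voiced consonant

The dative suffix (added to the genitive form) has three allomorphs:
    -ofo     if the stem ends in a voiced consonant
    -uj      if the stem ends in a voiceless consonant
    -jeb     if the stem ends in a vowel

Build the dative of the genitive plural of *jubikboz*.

The last vowel of *jubikboz* is /o/, which is a non-high vowel, so the plural suffix is -nok, giving *jubikboznok*.
The plural form *jubikboznok* — final consonant /k/ (voiceless) → -uv → *jubikboznokuv*.
The genitive form *jubikboznokuv* — final sound /v/ (a voiced consonant) → -ofo → *jubikboznokuvofo*.

jubikboznokuvofo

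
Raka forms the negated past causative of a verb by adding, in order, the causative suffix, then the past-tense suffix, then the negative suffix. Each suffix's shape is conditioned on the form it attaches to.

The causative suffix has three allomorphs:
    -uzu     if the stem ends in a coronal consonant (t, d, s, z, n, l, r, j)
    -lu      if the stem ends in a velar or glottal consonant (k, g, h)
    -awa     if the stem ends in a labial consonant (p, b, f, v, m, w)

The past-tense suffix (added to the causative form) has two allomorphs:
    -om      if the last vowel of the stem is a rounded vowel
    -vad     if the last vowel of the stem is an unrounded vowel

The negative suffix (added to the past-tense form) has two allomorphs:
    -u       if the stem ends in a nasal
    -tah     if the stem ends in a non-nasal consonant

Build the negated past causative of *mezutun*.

*mezutun* — final consonant /n/ (coronal) → -uzu → *mezutunuzu*.
Since the last vowel of the causative form *mezutunuzu* is /u/ (a rounded vowel), it takes -om, giving *mezutunuzuom*.
The final consonant of the past-tense form *mezutunuzuom* is /m/, which is a nasal, so the negative suffix is -u, giving *mezutunuzuomu*.

mezutunuzuomu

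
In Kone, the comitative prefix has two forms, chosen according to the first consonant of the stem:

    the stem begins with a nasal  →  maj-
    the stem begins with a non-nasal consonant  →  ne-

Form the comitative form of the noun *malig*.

majmalig

*malig*: first consonant = /m/, a nasal → maj- → *majmalig*.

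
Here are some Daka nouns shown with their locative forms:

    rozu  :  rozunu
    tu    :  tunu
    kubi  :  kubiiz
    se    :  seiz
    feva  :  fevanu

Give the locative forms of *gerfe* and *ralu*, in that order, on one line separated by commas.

gerfeiz, ralunu

The alternation tracks the last vowel of the stem — -iz when the last vowel of the stem is a front vowel (*kubi*, *se*); -nu when the last vowel of the stem is a back vowel (*rozu*, *tu*, *feva*).
Since the last vowel of *gerfe* is /e/ (a front vowel), it takes -iz, giving *gerfeiz*.
Since the last vowel of *ralu* is /u/ (a back vowel), it takes -nu, giving *ralunu*.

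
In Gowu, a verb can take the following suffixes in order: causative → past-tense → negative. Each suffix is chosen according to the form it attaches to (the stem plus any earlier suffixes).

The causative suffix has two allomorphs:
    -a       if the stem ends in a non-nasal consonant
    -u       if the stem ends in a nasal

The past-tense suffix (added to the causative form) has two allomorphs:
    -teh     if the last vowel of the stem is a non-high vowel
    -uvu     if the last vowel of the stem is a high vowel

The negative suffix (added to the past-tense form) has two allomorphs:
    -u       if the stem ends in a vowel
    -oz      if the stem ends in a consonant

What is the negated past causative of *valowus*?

valowusatehoz

Since the final consonant of *valowus* is /s/ (non-nasal), it takes -a, giving *valowusa*.
The causative form *valowusa* — last vowel /a/ (a non-high vowel) → -teh → *valowusateh*.
The final sound of the past-tense form *valowusateh* is /h/, which is a consonant, so the negative suffix is -oz, giving *valowusatehoz*.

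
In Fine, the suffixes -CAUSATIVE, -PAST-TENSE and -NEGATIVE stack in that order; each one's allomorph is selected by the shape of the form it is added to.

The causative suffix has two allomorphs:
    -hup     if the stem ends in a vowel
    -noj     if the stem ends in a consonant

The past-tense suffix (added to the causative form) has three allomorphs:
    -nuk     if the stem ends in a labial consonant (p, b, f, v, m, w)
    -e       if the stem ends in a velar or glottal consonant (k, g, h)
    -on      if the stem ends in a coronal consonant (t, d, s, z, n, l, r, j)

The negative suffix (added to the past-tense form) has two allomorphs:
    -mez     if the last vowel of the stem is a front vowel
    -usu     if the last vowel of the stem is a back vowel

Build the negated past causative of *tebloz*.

tebloznojonusu

*tebloz* — final sound /z/ (a consonant) → -noj → *tebloznoj*.
The final consonant of the causative form *tebloznoj* is /j/, which is coronal, so the past-tense suffix is -on, giving *tebloznojon*.
The past-tense form *tebloznojon* — last vowel /o/ (a back vowel) → -usu → *tebloznojonusu*.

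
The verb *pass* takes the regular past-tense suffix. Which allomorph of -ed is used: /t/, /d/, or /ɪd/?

/t/

The stem *pass* ends in a voiceless consonant other than /t/.
The -ed suffix is realized as /ɪd/ after /t, d/; as /t/ after other voiceless consonants; and as /d/ after other voiced sounds.
So -ed on *pass* is pronounced /t/.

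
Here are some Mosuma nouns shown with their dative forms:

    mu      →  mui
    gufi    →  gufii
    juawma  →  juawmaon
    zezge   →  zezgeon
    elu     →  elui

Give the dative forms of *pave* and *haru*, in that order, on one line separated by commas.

paveon, harui

The pattern is height harmony: -i when the last vowel of the stem is a high vowel (*mu*, *gufi*, *elu*); -on when the last vowel of the stem is a non-high vowel (*juawma*, *zezge*).
The last vowel of *pave* is /e/, which is a non-high vowel, so the suffix is -on, giving *paveon*.
Since the last vowel of *haru* is /u/ (a high vowel), it takes -i, giving *harui*.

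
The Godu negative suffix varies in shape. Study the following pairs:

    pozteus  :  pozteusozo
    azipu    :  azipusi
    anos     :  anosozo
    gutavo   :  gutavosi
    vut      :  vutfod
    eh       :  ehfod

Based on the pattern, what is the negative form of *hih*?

The suffix is conditioned by the final sound: -ozo when the stem ends in a sibilant (*pozteus*, *anos*); -fod when the stem ends in a non-sibilant consonant (*vut*, *eh*); -si when the stem ends in a vowel (*azipu*, *gutavo*).
*hih*: final sound = /h/, a non-sibilant consonant → -fod → *hihfod*.

hihfod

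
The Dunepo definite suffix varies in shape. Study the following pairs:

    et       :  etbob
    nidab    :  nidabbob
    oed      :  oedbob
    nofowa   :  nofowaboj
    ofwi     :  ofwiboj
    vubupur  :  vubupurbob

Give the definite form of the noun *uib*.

uibbob

Looking at the final sound of each stem: -bob when the stem ends in a consonant (*et*, *nidab*, *oed*, *vubupur*); -boj when the stem ends in a vowel (*nofowa*, *ofwi*).
Since the final sound of *uib* is /b/ (a consonant), it takes -bob, giving *uibbob*.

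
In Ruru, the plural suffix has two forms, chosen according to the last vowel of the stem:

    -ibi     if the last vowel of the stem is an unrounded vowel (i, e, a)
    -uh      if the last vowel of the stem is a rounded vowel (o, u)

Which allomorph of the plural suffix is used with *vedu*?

-uh

*vedu* — last vowel /u/ (a rounded vowel) → -uh.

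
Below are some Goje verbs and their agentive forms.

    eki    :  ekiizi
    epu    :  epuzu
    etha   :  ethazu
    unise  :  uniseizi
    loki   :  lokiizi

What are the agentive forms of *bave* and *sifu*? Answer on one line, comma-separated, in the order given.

The suffix is conditioned by the last vowel: -izi when the last vowel of the stem is a front vowel (*eki*, *unise*, *loki*); -zu when the last vowel of the stem is a back vowel (*epu*, *etha*).
Since the last vowel of *bave* is /e/ (a front vowel), it takes -izi, giving *baveizi*.
The last vowel of *sifu* is /u/, which is a back vowel, so the suffix is -zu, giving *sifuzu*.

baveizi, sifuzu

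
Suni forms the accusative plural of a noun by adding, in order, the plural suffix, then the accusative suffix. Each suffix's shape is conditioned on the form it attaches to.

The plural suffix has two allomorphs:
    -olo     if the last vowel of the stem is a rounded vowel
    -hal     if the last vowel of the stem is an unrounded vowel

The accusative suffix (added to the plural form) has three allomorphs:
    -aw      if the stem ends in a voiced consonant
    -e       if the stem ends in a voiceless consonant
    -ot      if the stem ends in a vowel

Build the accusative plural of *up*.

upoloot

The last vowel of *up* is /u/, which is a rounded vowel, so the plural suffix is -olo, giving *upolo*.
The plural form *upolo* — final sound /o/ (a vowel) → -ot → *upoloot*.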